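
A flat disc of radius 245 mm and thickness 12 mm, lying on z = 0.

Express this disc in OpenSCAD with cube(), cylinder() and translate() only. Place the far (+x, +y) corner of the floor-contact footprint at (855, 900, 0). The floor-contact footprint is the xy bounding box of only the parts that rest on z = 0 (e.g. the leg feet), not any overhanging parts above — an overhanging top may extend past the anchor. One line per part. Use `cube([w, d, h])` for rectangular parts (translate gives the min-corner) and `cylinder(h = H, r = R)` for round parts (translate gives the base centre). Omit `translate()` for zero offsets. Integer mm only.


translate([610, 655, 0]) cylinder(h = 12, r = 245);


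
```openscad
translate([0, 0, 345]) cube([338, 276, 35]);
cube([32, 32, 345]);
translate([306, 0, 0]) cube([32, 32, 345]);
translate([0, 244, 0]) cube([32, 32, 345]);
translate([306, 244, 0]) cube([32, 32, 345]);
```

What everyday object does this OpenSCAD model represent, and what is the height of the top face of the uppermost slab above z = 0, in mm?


A stool. The seat height is 380 mm.

A 338×276×35 slab at z = 345 on four corner posts — a stool. The seat top is 345 + 35 = 380 mm.


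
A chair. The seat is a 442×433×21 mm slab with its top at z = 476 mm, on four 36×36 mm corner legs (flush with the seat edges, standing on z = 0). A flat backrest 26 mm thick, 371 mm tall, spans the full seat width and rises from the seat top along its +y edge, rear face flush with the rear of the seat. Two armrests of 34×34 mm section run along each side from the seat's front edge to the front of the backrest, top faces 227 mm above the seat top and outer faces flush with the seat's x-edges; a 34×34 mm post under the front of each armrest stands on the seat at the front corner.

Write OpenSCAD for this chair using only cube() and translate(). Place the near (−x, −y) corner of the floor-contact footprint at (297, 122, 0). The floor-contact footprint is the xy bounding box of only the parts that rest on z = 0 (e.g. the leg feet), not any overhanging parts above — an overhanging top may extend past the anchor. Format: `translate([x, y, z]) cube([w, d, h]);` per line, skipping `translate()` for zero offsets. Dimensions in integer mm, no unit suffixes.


// leg_h = 476 - 21 = 455
// arm post h = 227 - 34 = 193
translate([297, 122, 455]) cube([442, 433, 21]);
translate([297, 122, 0]) cube([36, 36, 455]);
translate([703, 122, 0]) cube([36, 36, 455]);
translate([297, 519, 0]) cube([36, 36, 455]);
translate([703, 519, 0]) cube([36, 36, 455]);
translate([297, 529, 476]) cube([442, 26, 371]);
translate([297, 122, 669]) cube([34, 407, 34]);
translate([705, 122, 669]) cube([34, 407, 34]);
translate([297, 122, 476]) cube([34, 34, 193]);
translate([705, 122, 476]) cube([34, 34, 193]);


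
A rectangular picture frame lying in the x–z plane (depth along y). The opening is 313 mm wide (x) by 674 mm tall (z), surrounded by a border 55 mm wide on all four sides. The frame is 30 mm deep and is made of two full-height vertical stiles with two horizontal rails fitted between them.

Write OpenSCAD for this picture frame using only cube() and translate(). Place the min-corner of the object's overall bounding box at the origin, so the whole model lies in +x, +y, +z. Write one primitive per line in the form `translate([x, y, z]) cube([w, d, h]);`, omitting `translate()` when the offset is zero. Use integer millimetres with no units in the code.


cube([55, 30, 784]);
translate([368, 0, 0]) cube([55, 30, 784]);
translate([55, 0, 0]) cube([313, 30, 55]);
translate([55, 0, 729]) cube([313, 30, 55]);


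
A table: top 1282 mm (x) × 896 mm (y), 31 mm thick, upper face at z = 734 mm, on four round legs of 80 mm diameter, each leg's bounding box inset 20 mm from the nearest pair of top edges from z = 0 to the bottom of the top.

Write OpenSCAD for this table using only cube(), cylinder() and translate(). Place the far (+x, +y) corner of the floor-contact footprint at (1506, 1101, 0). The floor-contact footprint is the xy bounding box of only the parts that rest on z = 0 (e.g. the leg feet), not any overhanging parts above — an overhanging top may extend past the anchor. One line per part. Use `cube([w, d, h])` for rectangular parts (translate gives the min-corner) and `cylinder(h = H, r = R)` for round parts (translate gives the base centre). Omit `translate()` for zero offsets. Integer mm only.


translate([244, 225, 703]) cube([1282, 896, 31]);
translate([304, 285, 0]) cylinder(h = 703, r = 40);
translate([1466, 285, 0]) cylinder(h = 703, r = 40);
translate([304, 1061, 0]) cylinder(h = 703, r = 40);
translate([1466, 1061, 0]) cylinder(h = 703, r = 40);


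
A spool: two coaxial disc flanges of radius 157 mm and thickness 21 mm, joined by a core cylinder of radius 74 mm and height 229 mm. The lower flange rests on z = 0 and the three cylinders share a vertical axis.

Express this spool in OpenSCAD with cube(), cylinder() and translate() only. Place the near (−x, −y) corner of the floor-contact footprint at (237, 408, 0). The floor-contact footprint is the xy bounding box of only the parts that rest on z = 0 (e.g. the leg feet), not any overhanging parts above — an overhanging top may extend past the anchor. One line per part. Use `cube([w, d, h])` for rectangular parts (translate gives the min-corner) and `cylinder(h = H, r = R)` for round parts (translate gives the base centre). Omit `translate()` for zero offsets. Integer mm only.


translate([394, 565, 0]) cylinder(h = 21, r = 157);
translate([394, 565, 21]) cylinder(h = 229, r = 74);
translate([394, 565, 250]) cylinder(h = 21, r = 157);


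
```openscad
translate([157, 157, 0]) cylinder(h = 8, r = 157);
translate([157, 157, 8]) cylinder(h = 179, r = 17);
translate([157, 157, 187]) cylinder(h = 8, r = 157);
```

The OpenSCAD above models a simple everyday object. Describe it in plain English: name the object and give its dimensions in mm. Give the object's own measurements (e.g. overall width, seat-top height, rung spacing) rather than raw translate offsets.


A spool: two coaxial disc flanges of radius 157 mm and thickness 8 mm, joined by a core cylinder of radius 17 mm and height 179 mm. The lower flange rests on z = 0 and the three cylinders share a vertical axis.


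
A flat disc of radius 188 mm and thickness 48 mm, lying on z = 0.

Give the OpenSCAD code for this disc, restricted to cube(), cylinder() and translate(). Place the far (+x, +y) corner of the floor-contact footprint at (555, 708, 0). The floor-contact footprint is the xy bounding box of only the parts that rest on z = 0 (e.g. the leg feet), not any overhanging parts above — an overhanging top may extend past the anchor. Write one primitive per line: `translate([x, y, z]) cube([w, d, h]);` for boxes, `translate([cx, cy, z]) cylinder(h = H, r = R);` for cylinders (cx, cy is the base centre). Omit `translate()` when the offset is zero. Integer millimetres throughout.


translate([367, 520, 0]) cylinder(h = 48, r = 188);


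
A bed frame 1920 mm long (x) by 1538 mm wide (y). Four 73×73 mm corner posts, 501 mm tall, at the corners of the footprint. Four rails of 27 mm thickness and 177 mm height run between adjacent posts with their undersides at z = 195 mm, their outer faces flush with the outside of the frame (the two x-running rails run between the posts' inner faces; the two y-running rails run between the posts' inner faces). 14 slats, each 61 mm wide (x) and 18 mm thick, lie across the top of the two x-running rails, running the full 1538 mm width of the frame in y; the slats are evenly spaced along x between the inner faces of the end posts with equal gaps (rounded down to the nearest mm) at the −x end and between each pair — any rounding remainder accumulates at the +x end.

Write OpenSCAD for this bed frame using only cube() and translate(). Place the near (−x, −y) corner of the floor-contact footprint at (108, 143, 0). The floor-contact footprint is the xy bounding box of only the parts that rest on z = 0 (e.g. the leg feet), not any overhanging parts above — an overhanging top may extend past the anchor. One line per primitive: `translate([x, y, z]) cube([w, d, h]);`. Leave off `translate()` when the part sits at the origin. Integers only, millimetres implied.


translate([108, 143, 0]) cube([73, 73, 501]);
translate([108, 1608, 0]) cube([73, 73, 501]);
translate([1955, 143, 0]) cube([73, 73, 501]);
translate([1955, 1608, 0]) cube([73, 73, 501]);
translate([181, 143, 195]) cube([1774, 27, 177]);
translate([181, 1654, 195]) cube([1774, 27, 177]);
translate([108, 216, 195]) cube([27, 1392, 177]);
translate([2001, 216, 195]) cube([27, 1392, 177]);
translate([242, 143, 372]) cube([61, 1538, 18]);
translate([364, 143, 372]) cube([61, 1538, 18]);
translate([486, 143, 372]) cube([61, 1538, 18]);
translate([608, 143, 372]) cube([61, 1538, 18]);
translate([730, 143, 372]) cube([61, 1538, 18]);
translate([852, 143, 372]) cube([61, 1538, 18]);
translate([974, 143, 372]) cube([61, 1538, 18]);
translate([1096, 143, 372]) cube([61, 1538, 18]);
translate([1218, 143, 372]) cube([61, 1538, 18]);
translate([1340, 143, 372]) cube([61, 1538, 18]);
translate([1462, 143, 372]) cube([61, 1538, 18]);
translate([1584, 143, 372]) cube([61, 1538, 18]);
translate([1706, 143, 372]) cube([61, 1538, 18]);
translate([1828, 143, 372]) cube([61, 1538, 18]);


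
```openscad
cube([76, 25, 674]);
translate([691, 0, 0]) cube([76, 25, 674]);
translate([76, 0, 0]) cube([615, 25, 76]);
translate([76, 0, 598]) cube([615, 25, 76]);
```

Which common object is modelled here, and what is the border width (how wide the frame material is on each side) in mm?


A picture frame. The border width is 76 mm.

Four thin pieces enclosing a rectangular opening — a picture frame. The two full-height stiles are 674 mm tall; the top rail sits at z = 598 and is 76 mm tall, so the border above the opening is 674 − 598 = 76 mm, matching the stile x-width.


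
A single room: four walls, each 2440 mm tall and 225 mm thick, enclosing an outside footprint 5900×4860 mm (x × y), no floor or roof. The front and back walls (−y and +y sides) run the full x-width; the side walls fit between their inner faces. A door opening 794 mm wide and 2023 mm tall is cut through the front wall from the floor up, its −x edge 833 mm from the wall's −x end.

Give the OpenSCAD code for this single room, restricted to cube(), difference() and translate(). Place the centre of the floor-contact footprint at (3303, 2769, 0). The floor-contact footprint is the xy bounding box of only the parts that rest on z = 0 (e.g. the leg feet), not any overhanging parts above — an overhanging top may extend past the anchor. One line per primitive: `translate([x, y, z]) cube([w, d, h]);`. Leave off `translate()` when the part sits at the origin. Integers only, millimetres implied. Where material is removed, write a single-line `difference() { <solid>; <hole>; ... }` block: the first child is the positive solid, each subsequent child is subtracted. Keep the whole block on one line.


difference() { translate([353, 339, 0]) cube([5900, 225, 2440]); translate([1186, 339, 0]) cube([794, 225, 2023]); }
translate([353, 4974, 0]) cube([5900, 225, 2440]);
translate([353, 564, 0]) cube([225, 4410, 2440]);
translate([6028, 564, 0]) cube([225, 4410, 2440]);


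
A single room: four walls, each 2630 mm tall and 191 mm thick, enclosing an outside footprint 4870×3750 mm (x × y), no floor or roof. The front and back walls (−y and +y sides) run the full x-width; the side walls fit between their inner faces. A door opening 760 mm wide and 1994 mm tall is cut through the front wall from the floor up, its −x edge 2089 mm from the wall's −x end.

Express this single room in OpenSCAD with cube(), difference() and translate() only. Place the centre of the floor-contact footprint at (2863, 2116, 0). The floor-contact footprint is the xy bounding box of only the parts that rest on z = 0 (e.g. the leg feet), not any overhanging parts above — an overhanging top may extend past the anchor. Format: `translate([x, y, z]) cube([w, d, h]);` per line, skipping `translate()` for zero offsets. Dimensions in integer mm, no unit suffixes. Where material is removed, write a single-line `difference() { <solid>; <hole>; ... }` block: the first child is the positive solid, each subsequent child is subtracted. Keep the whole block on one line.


difference() { translate([428, 241, 0]) cube([4870, 191, 2630]); translate([2517, 241, 0]) cube([760, 191, 1994]); }
translate([428, 3800, 0]) cube([4870, 191, 2630]);
translate([428, 432, 0]) cube([191, 3368, 2630]);
translate([5107, 432, 0]) cube([191, 3368, 2630]);


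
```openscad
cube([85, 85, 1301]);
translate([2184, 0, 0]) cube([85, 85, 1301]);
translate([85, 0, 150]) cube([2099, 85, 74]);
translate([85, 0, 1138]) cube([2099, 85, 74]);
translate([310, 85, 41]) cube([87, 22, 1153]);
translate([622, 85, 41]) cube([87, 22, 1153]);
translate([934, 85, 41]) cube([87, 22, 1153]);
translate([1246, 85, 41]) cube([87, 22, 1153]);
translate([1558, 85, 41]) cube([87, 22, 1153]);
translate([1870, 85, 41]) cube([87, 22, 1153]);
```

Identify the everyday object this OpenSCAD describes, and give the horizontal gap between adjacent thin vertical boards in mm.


A fence section. The picket gap is 225 mm.

Two posts, two rails, 6 pickets — a fence section. Span 2099 mm holds 6 pickets of 87 mm with 7 equal gaps: ⌊(2099 − 6·87) / 7⌋ = 225 mm.


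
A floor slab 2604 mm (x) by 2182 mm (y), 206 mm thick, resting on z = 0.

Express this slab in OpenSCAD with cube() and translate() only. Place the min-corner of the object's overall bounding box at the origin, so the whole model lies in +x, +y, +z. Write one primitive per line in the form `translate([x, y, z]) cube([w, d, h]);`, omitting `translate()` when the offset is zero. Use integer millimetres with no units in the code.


cube([2604, 2182, 206]);


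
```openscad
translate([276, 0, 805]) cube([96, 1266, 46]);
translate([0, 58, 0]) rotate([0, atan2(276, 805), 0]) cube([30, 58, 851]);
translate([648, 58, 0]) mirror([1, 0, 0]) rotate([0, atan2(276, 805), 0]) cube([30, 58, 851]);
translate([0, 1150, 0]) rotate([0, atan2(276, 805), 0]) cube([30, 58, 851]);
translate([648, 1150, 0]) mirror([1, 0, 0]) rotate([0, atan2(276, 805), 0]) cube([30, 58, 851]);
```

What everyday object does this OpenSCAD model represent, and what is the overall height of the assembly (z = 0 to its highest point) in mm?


A sawhorse. The overall height is 851 mm.

A beam across two mirrored pairs of raked legs — a sawhorse. The beam's underside is at z = 805 (matching the legs' vertical rise in atan2(276, 805)) and the beam is 46 mm tall, so its top is at 805 + 46 = 851 mm. The raked legs top out at the beam's underside, so that is the highest point.


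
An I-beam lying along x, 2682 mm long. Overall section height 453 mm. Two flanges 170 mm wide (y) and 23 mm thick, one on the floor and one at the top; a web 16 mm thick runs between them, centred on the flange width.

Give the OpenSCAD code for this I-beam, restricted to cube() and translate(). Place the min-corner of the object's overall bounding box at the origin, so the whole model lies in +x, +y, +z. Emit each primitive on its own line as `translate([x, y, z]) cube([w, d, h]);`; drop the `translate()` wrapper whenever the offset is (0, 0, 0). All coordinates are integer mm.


cube([2682, 170, 23]);
translate([0, 77, 23]) cube([2682, 16, 407]);
translate([0, 0, 430]) cube([2682, 170, 23]);


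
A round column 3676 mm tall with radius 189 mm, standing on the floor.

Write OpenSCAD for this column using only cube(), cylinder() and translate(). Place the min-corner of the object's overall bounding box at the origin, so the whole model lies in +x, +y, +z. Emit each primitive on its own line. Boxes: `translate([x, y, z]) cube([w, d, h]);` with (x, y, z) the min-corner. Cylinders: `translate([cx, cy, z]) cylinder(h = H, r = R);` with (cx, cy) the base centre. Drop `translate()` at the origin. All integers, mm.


translate([189, 189, 0]) cylinder(h = 3676, r = 189);


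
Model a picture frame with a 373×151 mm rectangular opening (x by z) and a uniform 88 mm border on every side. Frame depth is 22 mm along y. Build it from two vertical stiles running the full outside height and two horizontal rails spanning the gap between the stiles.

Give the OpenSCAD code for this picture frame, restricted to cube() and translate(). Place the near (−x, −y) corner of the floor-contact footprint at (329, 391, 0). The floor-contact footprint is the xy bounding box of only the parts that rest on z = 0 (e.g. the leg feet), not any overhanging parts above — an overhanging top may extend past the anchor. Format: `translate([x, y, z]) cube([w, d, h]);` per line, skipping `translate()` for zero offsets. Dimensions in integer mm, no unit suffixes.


translate([329, 391, 0]) cube([88, 22, 327]);
translate([790, 391, 0]) cube([88, 22, 327]);
translate([417, 391, 0]) cube([373, 22, 88]);
translate([417, 391, 239]) cube([373, 22, 88]);


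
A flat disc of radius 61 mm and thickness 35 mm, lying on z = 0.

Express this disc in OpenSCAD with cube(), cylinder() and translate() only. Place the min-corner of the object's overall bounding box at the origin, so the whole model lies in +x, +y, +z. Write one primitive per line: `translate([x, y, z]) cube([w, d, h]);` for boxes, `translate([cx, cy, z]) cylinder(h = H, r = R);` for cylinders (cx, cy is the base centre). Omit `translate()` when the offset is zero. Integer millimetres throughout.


translate([61, 61, 0]) cylinder(h = 35, r = 61);


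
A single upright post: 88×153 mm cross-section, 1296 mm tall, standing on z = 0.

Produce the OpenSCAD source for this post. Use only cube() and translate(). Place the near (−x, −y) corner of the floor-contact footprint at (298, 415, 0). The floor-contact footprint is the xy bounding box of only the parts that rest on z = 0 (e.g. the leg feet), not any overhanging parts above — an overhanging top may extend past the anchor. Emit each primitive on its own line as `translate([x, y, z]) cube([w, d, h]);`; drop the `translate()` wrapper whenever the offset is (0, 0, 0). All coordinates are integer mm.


translate([298, 415, 0]) cube([88, 153, 1296]);


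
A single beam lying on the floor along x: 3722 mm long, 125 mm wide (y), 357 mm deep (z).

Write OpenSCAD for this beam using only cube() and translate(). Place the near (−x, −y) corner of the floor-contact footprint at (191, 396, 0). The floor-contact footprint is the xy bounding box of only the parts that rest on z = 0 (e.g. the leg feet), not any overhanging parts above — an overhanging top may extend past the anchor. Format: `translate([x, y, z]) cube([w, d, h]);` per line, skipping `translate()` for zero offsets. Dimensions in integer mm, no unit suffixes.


translate([191, 396, 0]) cube([3722, 125, 357]);


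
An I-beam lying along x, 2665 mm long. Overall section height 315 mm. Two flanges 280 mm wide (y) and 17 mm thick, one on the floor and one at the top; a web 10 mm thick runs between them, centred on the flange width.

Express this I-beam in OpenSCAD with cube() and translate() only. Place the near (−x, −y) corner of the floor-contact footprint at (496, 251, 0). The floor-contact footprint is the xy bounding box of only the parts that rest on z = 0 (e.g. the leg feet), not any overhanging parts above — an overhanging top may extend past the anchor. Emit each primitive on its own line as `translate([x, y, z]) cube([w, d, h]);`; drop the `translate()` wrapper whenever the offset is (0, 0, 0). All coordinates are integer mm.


translate([496, 251, 0]) cube([2665, 280, 17]);
translate([496, 386, 17]) cube([2665, 10, 281]);
translate([496, 251, 298]) cube([2665, 280, 17]);


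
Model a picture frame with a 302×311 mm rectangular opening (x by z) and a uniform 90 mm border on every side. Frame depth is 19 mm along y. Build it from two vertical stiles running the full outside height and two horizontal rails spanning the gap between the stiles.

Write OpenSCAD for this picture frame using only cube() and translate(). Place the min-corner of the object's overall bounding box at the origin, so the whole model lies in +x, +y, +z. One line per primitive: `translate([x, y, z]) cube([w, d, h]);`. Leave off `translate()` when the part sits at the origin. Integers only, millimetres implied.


cube([90, 19, 491]);
translate([392, 0, 0]) cube([90, 19, 491]);
translate([90, 0, 0]) cube([302, 19, 90]);
translate([90, 0, 401]) cube([302, 19, 90]);


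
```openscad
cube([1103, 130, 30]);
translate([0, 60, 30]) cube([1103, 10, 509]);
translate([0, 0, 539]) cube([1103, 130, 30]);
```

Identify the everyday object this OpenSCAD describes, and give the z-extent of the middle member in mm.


An I-beam. The web height is 509 mm.

Two wide flanges with a thin centred web — an I-beam. Overall 569 mm minus two 30 mm flanges gives a web of 569 − 2·30 = 509 mm.


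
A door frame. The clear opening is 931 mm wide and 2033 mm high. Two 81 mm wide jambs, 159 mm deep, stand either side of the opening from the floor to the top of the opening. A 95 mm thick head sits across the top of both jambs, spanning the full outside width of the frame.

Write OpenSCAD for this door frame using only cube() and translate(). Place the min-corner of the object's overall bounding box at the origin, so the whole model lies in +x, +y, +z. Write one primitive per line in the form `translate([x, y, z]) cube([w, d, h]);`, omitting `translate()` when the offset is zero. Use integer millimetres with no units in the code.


cube([81, 159, 2033]);
translate([1012, 0, 0]) cube([81, 159, 2033]);
translate([0, 0, 2033]) cube([1093, 159, 95]);


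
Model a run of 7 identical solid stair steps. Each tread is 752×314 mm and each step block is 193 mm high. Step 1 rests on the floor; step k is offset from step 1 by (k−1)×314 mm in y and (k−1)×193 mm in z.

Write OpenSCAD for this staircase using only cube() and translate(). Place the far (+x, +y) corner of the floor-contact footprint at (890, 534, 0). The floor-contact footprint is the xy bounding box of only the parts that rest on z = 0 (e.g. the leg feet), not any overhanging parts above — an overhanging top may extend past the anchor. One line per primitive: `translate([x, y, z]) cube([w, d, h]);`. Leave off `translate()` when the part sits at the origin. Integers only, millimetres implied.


translate([138, 220, 0]) cube([752, 314, 193]);
translate([138, 534, 193]) cube([752, 314, 193]);
translate([138, 848, 386]) cube([752, 314, 193]);
translate([138, 1162, 579]) cube([752, 314, 193]);
translate([138, 1476, 772]) cube([752, 314, 193]);
translate([138, 1790, 965]) cube([752, 314, 193]);
translate([138, 2104, 1158]) cube([752, 314, 193]);


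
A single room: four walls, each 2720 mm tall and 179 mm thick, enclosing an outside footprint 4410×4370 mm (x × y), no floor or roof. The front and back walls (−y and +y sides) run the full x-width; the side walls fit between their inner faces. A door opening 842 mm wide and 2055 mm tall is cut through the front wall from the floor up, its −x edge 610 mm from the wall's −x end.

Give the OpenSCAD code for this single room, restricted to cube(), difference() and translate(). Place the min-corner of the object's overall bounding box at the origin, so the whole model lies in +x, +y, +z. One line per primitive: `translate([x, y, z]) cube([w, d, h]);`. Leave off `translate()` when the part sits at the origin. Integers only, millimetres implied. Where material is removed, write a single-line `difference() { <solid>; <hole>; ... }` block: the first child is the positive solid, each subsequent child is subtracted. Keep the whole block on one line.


difference() { cube([4410, 179, 2720]); translate([610, 0, 0]) cube([842, 179, 2055]); }
translate([0, 4191, 0]) cube([4410, 179, 2720]);
translate([0, 179, 0]) cube([179, 4012, 2720]);
translate([4231, 179, 0]) cube([179, 4012, 2720]);


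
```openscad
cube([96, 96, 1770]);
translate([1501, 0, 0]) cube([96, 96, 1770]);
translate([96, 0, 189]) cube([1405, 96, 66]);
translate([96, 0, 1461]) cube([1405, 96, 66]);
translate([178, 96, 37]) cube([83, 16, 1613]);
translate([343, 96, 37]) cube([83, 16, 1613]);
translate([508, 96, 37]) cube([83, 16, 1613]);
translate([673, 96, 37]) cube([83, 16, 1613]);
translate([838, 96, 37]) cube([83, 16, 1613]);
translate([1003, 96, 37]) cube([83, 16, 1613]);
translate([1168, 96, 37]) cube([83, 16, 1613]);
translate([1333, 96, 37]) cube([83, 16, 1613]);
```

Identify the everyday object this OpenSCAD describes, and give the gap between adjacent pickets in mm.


A fence section. The picket gap is 82 mm.

Two posts, two rails, 8 pickets — a fence section. Span 1405 mm holds 8 pickets of 83 mm with 9 equal gaps: ⌊(1405 − 8·83) / 9⌋ = 82 mm.


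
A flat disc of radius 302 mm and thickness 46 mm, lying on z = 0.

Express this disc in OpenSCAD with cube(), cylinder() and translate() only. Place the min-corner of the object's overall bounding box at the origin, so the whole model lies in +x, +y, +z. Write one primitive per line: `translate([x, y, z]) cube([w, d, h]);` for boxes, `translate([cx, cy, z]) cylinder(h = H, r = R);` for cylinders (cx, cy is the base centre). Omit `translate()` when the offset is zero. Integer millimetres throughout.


translate([302, 302, 0]) cylinder(h = 46, r = 302);


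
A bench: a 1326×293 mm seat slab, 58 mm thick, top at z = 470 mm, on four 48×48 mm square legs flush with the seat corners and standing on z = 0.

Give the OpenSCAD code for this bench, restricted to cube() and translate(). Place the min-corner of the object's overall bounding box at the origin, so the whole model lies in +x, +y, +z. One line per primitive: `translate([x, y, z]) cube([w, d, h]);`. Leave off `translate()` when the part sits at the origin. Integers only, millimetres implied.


translate([0, 0, 412]) cube([1326, 293, 58]);
cube([48, 48, 412]);
translate([0, 245, 0]) cube([48, 48, 412]);
translate([1278, 0, 0]) cube([48, 48, 412]);
translate([1278, 245, 0]) cube([48, 48, 412]);


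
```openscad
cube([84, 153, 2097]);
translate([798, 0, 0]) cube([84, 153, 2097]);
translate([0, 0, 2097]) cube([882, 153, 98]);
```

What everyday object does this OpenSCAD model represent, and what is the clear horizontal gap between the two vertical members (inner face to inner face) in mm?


A door frame. The clear opening width is 714 mm.

Two 2097 mm tall posts with a header on top — a door frame. The left jamb is 84 mm wide at x = 0; the right jamb starts at x = 798. The clear opening is 798 − 84 = 714 mm.


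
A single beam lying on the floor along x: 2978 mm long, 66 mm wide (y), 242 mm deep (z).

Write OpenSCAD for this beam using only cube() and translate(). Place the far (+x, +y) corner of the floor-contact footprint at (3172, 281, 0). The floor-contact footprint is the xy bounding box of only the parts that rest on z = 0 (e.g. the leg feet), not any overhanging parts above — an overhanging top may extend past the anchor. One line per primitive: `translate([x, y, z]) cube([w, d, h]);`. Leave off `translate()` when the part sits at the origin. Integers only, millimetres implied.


translate([194, 215, 0]) cube([2978, 66, 242]);


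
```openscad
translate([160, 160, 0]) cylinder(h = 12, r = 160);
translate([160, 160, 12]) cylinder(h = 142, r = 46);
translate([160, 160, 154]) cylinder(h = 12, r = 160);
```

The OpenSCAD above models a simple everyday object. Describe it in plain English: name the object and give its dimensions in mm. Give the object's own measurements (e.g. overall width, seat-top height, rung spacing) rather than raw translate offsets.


A spool: two coaxial disc flanges of radius 160 mm and thickness 12 mm, joined by a core cylinder of radius 46 mm and height 142 mm. The lower flange rests on z = 0 and the three cylinders share a vertical axis.


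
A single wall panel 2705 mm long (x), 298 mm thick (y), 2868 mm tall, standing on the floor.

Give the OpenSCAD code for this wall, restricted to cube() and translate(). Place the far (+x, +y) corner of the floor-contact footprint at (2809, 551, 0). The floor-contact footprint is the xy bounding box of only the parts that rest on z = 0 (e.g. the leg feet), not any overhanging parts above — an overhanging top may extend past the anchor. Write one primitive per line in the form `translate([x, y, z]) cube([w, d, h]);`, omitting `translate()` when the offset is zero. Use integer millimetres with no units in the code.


translate([104, 253, 0]) cube([2705, 298, 2868]);


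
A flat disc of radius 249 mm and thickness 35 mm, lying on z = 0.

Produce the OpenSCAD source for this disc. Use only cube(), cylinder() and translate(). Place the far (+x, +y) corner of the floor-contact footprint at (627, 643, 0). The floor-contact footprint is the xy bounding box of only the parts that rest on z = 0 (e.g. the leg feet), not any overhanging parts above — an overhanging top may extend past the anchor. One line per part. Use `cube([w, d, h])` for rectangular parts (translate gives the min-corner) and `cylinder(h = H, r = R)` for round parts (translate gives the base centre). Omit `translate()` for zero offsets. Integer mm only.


translate([378, 394, 0]) cylinder(h = 35, r = 249);


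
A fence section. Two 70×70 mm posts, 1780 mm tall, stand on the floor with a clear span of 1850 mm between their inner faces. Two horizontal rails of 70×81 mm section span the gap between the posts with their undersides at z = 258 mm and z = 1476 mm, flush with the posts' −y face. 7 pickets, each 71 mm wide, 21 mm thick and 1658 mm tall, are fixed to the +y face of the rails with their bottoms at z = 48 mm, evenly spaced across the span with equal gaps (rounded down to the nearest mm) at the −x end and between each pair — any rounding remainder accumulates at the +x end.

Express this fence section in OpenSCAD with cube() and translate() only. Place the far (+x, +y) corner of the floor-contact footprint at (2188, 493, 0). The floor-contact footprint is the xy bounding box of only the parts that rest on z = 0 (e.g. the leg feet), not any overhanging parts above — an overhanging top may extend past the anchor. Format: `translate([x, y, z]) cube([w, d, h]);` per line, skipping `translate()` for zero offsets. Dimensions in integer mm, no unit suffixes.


translate([198, 423, 0]) cube([70, 70, 1780]);
translate([2118, 423, 0]) cube([70, 70, 1780]);
translate([268, 423, 258]) cube([1850, 70, 81]);
translate([268, 423, 1476]) cube([1850, 70, 81]);
translate([437, 493, 48]) cube([71, 21, 1658]);
translate([677, 493, 48]) cube([71, 21, 1658]);
translate([917, 493, 48]) cube([71, 21, 1658]);
translate([1157, 493, 48]) cube([71, 21, 1658]);
translate([1397, 493, 48]) cube([71, 21, 1658]);
translate([1637, 493, 48]) cube([71, 21, 1658]);
translate([1877, 493, 48]) cube([71, 21, 1658]);


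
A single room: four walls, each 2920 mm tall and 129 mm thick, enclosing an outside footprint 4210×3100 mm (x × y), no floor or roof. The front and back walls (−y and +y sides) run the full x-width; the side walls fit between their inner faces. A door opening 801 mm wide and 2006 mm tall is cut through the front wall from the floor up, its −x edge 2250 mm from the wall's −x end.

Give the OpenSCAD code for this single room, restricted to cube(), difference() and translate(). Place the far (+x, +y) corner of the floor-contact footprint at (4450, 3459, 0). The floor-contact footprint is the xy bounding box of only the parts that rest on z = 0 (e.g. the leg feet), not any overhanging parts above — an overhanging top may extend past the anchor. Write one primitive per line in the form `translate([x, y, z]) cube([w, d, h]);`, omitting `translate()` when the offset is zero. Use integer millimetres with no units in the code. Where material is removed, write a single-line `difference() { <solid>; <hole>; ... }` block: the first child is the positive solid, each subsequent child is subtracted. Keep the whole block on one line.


difference() { translate([240, 359, 0]) cube([4210, 129, 2920]); translate([2490, 359, 0]) cube([801, 129, 2006]); }
translate([240, 3330, 0]) cube([4210, 129, 2920]);
translate([240, 488, 0]) cube([129, 2842, 2920]);
translate([4321, 488, 0]) cube([129, 2842, 2920]);


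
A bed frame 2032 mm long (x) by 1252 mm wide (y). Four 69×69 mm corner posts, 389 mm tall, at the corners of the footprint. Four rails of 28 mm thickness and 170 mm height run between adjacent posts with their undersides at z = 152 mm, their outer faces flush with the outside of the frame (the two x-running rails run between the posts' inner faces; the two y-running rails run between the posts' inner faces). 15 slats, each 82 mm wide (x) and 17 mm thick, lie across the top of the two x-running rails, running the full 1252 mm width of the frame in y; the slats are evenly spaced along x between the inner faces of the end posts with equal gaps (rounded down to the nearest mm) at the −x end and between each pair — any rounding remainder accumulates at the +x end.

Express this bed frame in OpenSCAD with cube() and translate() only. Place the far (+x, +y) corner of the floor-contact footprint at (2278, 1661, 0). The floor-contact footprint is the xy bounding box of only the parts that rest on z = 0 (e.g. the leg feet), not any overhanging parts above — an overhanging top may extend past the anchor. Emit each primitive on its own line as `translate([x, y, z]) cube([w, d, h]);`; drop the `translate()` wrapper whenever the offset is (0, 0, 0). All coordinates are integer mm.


translate([246, 409, 0]) cube([69, 69, 389]);
translate([246, 1592, 0]) cube([69, 69, 389]);
translate([2209, 409, 0]) cube([69, 69, 389]);
translate([2209, 1592, 0]) cube([69, 69, 389]);
translate([315, 409, 152]) cube([1894, 28, 170]);
translate([315, 1633, 152]) cube([1894, 28, 170]);
translate([246, 478, 152]) cube([28, 1114, 170]);
translate([2250, 478, 152]) cube([28, 1114, 170]);
translate([356, 409, 322]) cube([82, 1252, 17]);
translate([479, 409, 322]) cube([82, 1252, 17]);
translate([602, 409, 322]) cube([82, 1252, 17]);
translate([725, 409, 322]) cube([82, 1252, 17]);
translate([848, 409, 322]) cube([82, 1252, 17]);
translate([971, 409, 322]) cube([82, 1252, 17]);
translate([1094, 409, 322]) cube([82, 1252, 17]);
translate([1217, 409, 322]) cube([82, 1252, 17]);
translate([1340, 409, 322]) cube([82, 1252, 17]);
translate([1463, 409, 322]) cube([82, 1252, 17]);
translate([1586, 409, 322]) cube([82, 1252, 17]);
translate([1709, 409, 322]) cube([82, 1252, 17]);
translate([1832, 409, 322]) cube([82, 1252, 17]);
translate([1955, 409, 322]) cube([82, 1252, 17]);
translate([2078, 409, 322]) cube([82, 1252, 17]);


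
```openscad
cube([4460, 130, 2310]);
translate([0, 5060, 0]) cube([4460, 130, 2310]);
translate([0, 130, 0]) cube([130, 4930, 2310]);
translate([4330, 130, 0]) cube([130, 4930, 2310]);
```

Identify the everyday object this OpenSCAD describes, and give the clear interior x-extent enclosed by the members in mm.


A house (or room) frame. The interior width is 4200 mm.

Four 2310 mm walls enclosing a rectangle with no floor or roof — a room or house frame. Outside width is 4460 mm and wall thickness is 130 mm, so the interior width is 4460 − 2 × 130 = 4200 mm.


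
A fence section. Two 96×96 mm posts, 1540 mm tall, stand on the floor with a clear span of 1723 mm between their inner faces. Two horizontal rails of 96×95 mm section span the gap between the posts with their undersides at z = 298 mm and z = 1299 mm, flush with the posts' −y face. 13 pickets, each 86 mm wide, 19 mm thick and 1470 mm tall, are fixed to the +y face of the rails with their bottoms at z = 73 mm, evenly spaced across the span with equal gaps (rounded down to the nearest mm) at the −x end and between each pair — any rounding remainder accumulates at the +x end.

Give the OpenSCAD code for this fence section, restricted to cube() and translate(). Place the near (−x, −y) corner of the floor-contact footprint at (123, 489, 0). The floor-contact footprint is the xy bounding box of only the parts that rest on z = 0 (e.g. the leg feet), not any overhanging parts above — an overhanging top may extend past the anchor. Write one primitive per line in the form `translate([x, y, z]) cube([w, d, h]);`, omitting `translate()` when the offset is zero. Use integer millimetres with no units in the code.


translate([123, 489, 0]) cube([96, 96, 1540]);
translate([1942, 489, 0]) cube([96, 96, 1540]);
translate([219, 489, 298]) cube([1723, 96, 95]);
translate([219, 489, 1299]) cube([1723, 96, 95]);
translate([262, 585, 73]) cube([86, 19, 1470]);
translate([391, 585, 73]) cube([86, 19, 1470]);
translate([520, 585, 73]) cube([86, 19, 1470]);
translate([649, 585, 73]) cube([86, 19, 1470]);
translate([778, 585, 73]) cube([86, 19, 1470]);
translate([907, 585, 73]) cube([86, 19, 1470]);
translate([1036, 585, 73]) cube([86, 19, 1470]);
translate([1165, 585, 73]) cube([86, 19, 1470]);
translate([1294, 585, 73]) cube([86, 19, 1470]);
translate([1423, 585, 73]) cube([86, 19, 1470]);
translate([1552, 585, 73]) cube([86, 19, 1470]);
translate([1681, 585, 73]) cube([86, 19, 1470]);
translate([1810, 585, 73]) cube([86, 19, 1470]);


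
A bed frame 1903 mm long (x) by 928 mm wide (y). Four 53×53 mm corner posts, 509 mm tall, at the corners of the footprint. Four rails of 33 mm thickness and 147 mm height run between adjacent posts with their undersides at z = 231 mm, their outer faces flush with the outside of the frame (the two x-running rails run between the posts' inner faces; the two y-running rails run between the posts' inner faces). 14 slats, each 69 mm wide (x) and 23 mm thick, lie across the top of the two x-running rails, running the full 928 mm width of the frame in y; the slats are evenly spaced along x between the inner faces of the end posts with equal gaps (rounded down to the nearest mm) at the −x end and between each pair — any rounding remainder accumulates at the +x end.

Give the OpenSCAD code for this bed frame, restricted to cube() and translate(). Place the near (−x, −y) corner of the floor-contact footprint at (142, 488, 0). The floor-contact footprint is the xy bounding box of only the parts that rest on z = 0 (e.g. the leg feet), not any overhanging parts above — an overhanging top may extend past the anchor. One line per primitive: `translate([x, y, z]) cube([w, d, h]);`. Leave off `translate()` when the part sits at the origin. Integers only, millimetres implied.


// slat z = rail_z + rail_h = 231 + 147 = 378
// slat gap = ⌊(1797 − 14·69) / 15⌋ = 55
translate([142, 488, 0]) cube([53, 53, 509]);
translate([142, 1363, 0]) cube([53, 53, 509]);
translate([1992, 488, 0]) cube([53, 53, 509]);
translate([1992, 1363, 0]) cube([53, 53, 509]);
translate([195, 488, 231]) cube([1797, 33, 147]);
translate([195, 1383, 231]) cube([1797, 33, 147]);
translate([142, 541, 231]) cube([33, 822, 147]);
translate([2012, 541, 231]) cube([33, 822, 147]);
translate([250, 488, 378]) cube([69, 928, 23]);
translate([374, 488, 378]) cube([69, 928, 23]);
translate([498, 488, 378]) cube([69, 928, 23]);
translate([622, 488, 378]) cube([69, 928, 23]);
translate([746, 488, 378]) cube([69, 928, 23]);
translate([870, 488, 378]) cube([69, 928, 23]);
translate([994, 488, 378]) cube([69, 928, 23]);
translate([1118, 488, 378]) cube([69, 928, 23]);
translate([1242, 488, 378]) cube([69, 928, 23]);
translate([1366, 488, 378]) cube([69, 928, 23]);
translate([1490, 488, 378]) cube([69, 928, 23]);
translate([1614, 488, 378]) cube([69, 928, 23]);
translate([1738, 488, 378]) cube([69, 928, 23]);
translate([1862, 488, 378]) cube([69, 928, 23]);


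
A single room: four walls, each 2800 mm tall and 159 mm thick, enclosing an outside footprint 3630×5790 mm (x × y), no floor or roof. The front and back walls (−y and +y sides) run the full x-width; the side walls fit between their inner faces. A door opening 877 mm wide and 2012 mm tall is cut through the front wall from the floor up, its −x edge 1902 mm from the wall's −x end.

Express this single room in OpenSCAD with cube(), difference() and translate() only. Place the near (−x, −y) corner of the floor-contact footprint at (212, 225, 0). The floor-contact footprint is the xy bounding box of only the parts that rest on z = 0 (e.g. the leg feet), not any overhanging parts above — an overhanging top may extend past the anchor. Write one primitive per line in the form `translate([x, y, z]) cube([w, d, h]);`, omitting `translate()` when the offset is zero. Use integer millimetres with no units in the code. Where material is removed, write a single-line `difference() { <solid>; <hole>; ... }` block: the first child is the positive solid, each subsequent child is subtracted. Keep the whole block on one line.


difference() { translate([212, 225, 0]) cube([3630, 159, 2800]); translate([2114, 225, 0]) cube([877, 159, 2012]); }
translate([212, 5856, 0]) cube([3630, 159, 2800]);
translate([212, 384, 0]) cube([159, 5472, 2800]);
translate([3683, 384, 0]) cube([159, 5472, 2800]);
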